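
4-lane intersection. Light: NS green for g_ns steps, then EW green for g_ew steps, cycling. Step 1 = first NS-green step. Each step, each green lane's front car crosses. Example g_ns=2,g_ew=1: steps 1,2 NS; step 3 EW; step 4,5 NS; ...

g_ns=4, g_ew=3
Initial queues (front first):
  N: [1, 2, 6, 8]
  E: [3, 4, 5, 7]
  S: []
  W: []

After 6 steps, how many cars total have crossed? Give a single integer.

Step 1 [NS]: N:car1-GO,E:wait,S:empty,W:wait | queues: N=3 E=4 S=0 W=0
Step 2 [NS]: N:car2-GO,E:wait,S:empty,W:wait | queues: N=2 E=4 S=0 W=0
Step 3 [NS]: N:car6-GO,E:wait,S:empty,W:wait | queues: N=1 E=4 S=0 W=0
Step 4 [NS]: N:car8-GO,E:wait,S:empty,W:wait | queues: N=0 E=4 S=0 W=0
Step 5 [EW]: N:wait,E:car3-GO,S:wait,W:empty | queues: N=0 E=3 S=0 W=0
Step 6 [EW]: N:wait,E:car4-GO,S:wait,W:empty | queues: N=0 E=2 S=0 W=0
Cars crossed by step 6: 6

Answer: 6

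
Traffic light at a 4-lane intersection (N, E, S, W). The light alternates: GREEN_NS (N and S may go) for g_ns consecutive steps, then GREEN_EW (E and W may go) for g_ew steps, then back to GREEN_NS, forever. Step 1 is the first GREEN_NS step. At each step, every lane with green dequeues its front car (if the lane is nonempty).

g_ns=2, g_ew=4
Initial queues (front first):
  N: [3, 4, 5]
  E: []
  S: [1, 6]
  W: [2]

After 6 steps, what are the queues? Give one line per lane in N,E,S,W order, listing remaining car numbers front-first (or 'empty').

Step 1 [NS]: N:car3-GO,E:wait,S:car1-GO,W:wait | queues: N=2 E=0 S=1 W=1
Step 2 [NS]: N:car4-GO,E:wait,S:car6-GO,W:wait | queues: N=1 E=0 S=0 W=1
Step 3 [EW]: N:wait,E:empty,S:wait,W:car2-GO | queues: N=1 E=0 S=0 W=0
Step 4 [EW]: N:wait,E:empty,S:wait,W:empty | queues: N=1 E=0 S=0 W=0
Step 5 [EW]: N:wait,E:empty,S:wait,W:empty | queues: N=1 E=0 S=0 W=0
Step 6 [EW]: N:wait,E:empty,S:wait,W:empty | queues: N=1 E=0 S=0 W=0

N: 5
E: empty
S: empty
W: empty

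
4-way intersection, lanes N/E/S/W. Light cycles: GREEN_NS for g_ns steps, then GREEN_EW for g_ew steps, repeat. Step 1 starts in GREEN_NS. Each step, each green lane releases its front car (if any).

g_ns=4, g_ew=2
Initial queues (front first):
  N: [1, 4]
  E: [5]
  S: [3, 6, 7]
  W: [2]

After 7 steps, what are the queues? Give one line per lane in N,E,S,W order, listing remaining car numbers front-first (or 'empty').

Step 1 [NS]: N:car1-GO,E:wait,S:car3-GO,W:wait | queues: N=1 E=1 S=2 W=1
Step 2 [NS]: N:car4-GO,E:wait,S:car6-GO,W:wait | queues: N=0 E=1 S=1 W=1
Step 3 [NS]: N:empty,E:wait,S:car7-GO,W:wait | queues: N=0 E=1 S=0 W=1
Step 4 [NS]: N:empty,E:wait,S:empty,W:wait | queues: N=0 E=1 S=0 W=1
Step 5 [EW]: N:wait,E:car5-GO,S:wait,W:car2-GO | queues: N=0 E=0 S=0 W=0

N: empty
E: empty
S: empty
W: empty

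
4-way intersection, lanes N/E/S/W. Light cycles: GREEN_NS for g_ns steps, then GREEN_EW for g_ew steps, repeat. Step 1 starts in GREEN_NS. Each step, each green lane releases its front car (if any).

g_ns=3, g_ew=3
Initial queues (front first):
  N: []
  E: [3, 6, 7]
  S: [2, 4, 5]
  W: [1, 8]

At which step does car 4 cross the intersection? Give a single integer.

Step 1 [NS]: N:empty,E:wait,S:car2-GO,W:wait | queues: N=0 E=3 S=2 W=2
Step 2 [NS]: N:empty,E:wait,S:car4-GO,W:wait | queues: N=0 E=3 S=1 W=2
Step 3 [NS]: N:empty,E:wait,S:car5-GO,W:wait | queues: N=0 E=3 S=0 W=2
Step 4 [EW]: N:wait,E:car3-GO,S:wait,W:car1-GO | queues: N=0 E=2 S=0 W=1
Step 5 [EW]: N:wait,E:car6-GO,S:wait,W:car8-GO | queues: N=0 E=1 S=0 W=0
Step 6 [EW]: N:wait,E:car7-GO,S:wait,W:empty | queues: N=0 E=0 S=0 W=0
Car 4 crosses at step 2

2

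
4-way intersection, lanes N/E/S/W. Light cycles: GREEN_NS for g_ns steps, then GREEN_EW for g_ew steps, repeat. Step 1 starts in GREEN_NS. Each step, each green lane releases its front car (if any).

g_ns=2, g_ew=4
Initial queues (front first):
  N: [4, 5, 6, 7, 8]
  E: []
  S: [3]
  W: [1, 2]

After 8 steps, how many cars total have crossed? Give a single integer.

Answer: 7

Derivation:
Step 1 [NS]: N:car4-GO,E:wait,S:car3-GO,W:wait | queues: N=4 E=0 S=0 W=2
Step 2 [NS]: N:car5-GO,E:wait,S:empty,W:wait | queues: N=3 E=0 S=0 W=2
Step 3 [EW]: N:wait,E:empty,S:wait,W:car1-GO | queues: N=3 E=0 S=0 W=1
Step 4 [EW]: N:wait,E:empty,S:wait,W:car2-GO | queues: N=3 E=0 S=0 W=0
Step 5 [EW]: N:wait,E:empty,S:wait,W:empty | queues: N=3 E=0 S=0 W=0
Step 6 [EW]: N:wait,E:empty,S:wait,W:empty | queues: N=3 E=0 S=0 W=0
Step 7 [NS]: N:car6-GO,E:wait,S:empty,W:wait | queues: N=2 E=0 S=0 W=0
Step 8 [NS]: N:car7-GO,E:wait,S:empty,W:wait | queues: N=1 E=0 S=0 W=0
Cars crossed by step 8: 7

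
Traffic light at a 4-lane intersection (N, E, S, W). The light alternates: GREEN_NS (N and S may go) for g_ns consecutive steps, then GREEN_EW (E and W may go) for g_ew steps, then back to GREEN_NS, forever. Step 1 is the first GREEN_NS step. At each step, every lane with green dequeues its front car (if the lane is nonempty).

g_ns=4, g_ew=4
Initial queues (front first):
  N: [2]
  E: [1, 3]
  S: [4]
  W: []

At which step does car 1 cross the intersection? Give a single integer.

Step 1 [NS]: N:car2-GO,E:wait,S:car4-GO,W:wait | queues: N=0 E=2 S=0 W=0
Step 2 [NS]: N:empty,E:wait,S:empty,W:wait | queues: N=0 E=2 S=0 W=0
Step 3 [NS]: N:empty,E:wait,S:empty,W:wait | queues: N=0 E=2 S=0 W=0
Step 4 [NS]: N:empty,E:wait,S:empty,W:wait | queues: N=0 E=2 S=0 W=0
Step 5 [EW]: N:wait,E:car1-GO,S:wait,W:empty | queues: N=0 E=1 S=0 W=0
Step 6 [EW]: N:wait,E:car3-GO,S:wait,W:empty | queues: N=0 E=0 S=0 W=0
Car 1 crosses at step 5

5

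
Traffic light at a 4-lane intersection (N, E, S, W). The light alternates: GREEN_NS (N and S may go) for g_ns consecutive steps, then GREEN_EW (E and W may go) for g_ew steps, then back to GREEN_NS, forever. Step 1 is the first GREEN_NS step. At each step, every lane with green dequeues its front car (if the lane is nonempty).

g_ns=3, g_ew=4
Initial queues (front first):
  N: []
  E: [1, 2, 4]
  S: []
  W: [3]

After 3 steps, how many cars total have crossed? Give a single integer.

Answer: 0

Derivation:
Step 1 [NS]: N:empty,E:wait,S:empty,W:wait | queues: N=0 E=3 S=0 W=1
Step 2 [NS]: N:empty,E:wait,S:empty,W:wait | queues: N=0 E=3 S=0 W=1
Step 3 [NS]: N:empty,E:wait,S:empty,W:wait | queues: N=0 E=3 S=0 W=1
Cars crossed by step 3: 0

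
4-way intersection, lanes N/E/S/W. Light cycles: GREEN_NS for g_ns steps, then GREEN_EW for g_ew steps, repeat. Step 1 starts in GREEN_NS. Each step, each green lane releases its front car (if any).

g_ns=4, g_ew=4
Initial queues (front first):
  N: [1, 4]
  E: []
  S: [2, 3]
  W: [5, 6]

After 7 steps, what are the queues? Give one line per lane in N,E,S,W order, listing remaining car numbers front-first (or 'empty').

Step 1 [NS]: N:car1-GO,E:wait,S:car2-GO,W:wait | queues: N=1 E=0 S=1 W=2
Step 2 [NS]: N:car4-GO,E:wait,S:car3-GO,W:wait | queues: N=0 E=0 S=0 W=2
Step 3 [NS]: N:empty,E:wait,S:empty,W:wait | queues: N=0 E=0 S=0 W=2
Step 4 [NS]: N:empty,E:wait,S:empty,W:wait | queues: N=0 E=0 S=0 W=2
Step 5 [EW]: N:wait,E:empty,S:wait,W:car5-GO | queues: N=0 E=0 S=0 W=1
Step 6 [EW]: N:wait,E:empty,S:wait,W:car6-GO | queues: N=0 E=0 S=0 W=0

N: empty
E: empty
S: empty
W: empty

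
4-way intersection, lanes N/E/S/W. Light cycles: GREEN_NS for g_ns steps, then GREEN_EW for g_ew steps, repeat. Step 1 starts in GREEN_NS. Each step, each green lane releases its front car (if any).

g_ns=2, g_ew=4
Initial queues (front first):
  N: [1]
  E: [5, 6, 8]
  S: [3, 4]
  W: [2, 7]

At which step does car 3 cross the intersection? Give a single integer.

Step 1 [NS]: N:car1-GO,E:wait,S:car3-GO,W:wait | queues: N=0 E=3 S=1 W=2
Step 2 [NS]: N:empty,E:wait,S:car4-GO,W:wait | queues: N=0 E=3 S=0 W=2
Step 3 [EW]: N:wait,E:car5-GO,S:wait,W:car2-GO | queues: N=0 E=2 S=0 W=1
Step 4 [EW]: N:wait,E:car6-GO,S:wait,W:car7-GO | queues: N=0 E=1 S=0 W=0
Step 5 [EW]: N:wait,E:car8-GO,S:wait,W:empty | queues: N=0 E=0 S=0 W=0
Car 3 crosses at step 1

1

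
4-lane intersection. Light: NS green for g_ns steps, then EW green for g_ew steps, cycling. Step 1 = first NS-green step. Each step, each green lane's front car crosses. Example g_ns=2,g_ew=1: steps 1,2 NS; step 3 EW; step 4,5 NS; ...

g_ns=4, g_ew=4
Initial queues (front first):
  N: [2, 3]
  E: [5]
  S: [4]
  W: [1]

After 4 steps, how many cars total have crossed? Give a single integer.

Answer: 3

Derivation:
Step 1 [NS]: N:car2-GO,E:wait,S:car4-GO,W:wait | queues: N=1 E=1 S=0 W=1
Step 2 [NS]: N:car3-GO,E:wait,S:empty,W:wait | queues: N=0 E=1 S=0 W=1
Step 3 [NS]: N:empty,E:wait,S:empty,W:wait | queues: N=0 E=1 S=0 W=1
Step 4 [NS]: N:empty,E:wait,S:empty,W:wait | queues: N=0 E=1 S=0 W=1
Cars crossed by step 4: 3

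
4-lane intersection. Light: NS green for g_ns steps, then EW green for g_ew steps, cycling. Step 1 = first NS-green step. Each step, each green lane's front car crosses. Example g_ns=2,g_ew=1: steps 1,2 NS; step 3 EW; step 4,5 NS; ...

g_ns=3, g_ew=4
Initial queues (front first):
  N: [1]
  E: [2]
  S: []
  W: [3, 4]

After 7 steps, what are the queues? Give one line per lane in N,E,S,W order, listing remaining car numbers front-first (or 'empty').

Step 1 [NS]: N:car1-GO,E:wait,S:empty,W:wait | queues: N=0 E=1 S=0 W=2
Step 2 [NS]: N:empty,E:wait,S:empty,W:wait | queues: N=0 E=1 S=0 W=2
Step 3 [NS]: N:empty,E:wait,S:empty,W:wait | queues: N=0 E=1 S=0 W=2
Step 4 [EW]: N:wait,E:car2-GO,S:wait,W:car3-GO | queues: N=0 E=0 S=0 W=1
Step 5 [EW]: N:wait,E:empty,S:wait,W:car4-GO | queues: N=0 E=0 S=0 W=0

N: empty
E: empty
S: empty
W: empty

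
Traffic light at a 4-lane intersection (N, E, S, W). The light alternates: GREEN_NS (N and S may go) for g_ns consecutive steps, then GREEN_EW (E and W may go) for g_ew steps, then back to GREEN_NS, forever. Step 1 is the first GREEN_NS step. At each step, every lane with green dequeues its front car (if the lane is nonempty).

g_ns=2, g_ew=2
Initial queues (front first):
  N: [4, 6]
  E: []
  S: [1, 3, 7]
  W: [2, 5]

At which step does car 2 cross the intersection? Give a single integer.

Step 1 [NS]: N:car4-GO,E:wait,S:car1-GO,W:wait | queues: N=1 E=0 S=2 W=2
Step 2 [NS]: N:car6-GO,E:wait,S:car3-GO,W:wait | queues: N=0 E=0 S=1 W=2
Step 3 [EW]: N:wait,E:empty,S:wait,W:car2-GO | queues: N=0 E=0 S=1 W=1
Step 4 [EW]: N:wait,E:empty,S:wait,W:car5-GO | queues: N=0 E=0 S=1 W=0
Step 5 [NS]: N:empty,E:wait,S:car7-GO,W:wait | queues: N=0 E=0 S=0 W=0
Car 2 crosses at step 3

3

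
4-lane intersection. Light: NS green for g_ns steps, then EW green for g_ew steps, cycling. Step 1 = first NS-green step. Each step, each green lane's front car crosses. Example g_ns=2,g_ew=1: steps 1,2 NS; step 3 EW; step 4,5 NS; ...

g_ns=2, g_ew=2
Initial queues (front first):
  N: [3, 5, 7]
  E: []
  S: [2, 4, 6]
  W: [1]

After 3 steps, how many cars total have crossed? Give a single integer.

Step 1 [NS]: N:car3-GO,E:wait,S:car2-GO,W:wait | queues: N=2 E=0 S=2 W=1
Step 2 [NS]: N:car5-GO,E:wait,S:car4-GO,W:wait | queues: N=1 E=0 S=1 W=1
Step 3 [EW]: N:wait,E:empty,S:wait,W:car1-GO | queues: N=1 E=0 S=1 W=0
Cars crossed by step 3: 5

Answer: 5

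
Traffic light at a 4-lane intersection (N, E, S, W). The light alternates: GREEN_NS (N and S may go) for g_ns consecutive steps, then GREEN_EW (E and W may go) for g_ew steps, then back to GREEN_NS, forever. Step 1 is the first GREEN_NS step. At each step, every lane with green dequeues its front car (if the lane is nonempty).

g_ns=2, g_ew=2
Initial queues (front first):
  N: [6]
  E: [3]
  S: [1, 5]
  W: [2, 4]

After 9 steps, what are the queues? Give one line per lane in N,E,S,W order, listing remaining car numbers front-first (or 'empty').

Step 1 [NS]: N:car6-GO,E:wait,S:car1-GO,W:wait | queues: N=0 E=1 S=1 W=2
Step 2 [NS]: N:empty,E:wait,S:car5-GO,W:wait | queues: N=0 E=1 S=0 W=2
Step 3 [EW]: N:wait,E:car3-GO,S:wait,W:car2-GO | queues: N=0 E=0 S=0 W=1
Step 4 [EW]: N:wait,E:empty,S:wait,W:car4-GO | queues: N=0 E=0 S=0 W=0

N: empty
E: empty
S: empty
W: empty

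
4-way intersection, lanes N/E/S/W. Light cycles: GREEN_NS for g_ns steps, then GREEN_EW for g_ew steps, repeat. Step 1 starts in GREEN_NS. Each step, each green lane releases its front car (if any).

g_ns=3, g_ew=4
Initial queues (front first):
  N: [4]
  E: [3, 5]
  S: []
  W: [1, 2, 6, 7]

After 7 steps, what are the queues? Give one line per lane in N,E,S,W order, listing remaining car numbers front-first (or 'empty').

Step 1 [NS]: N:car4-GO,E:wait,S:empty,W:wait | queues: N=0 E=2 S=0 W=4
Step 2 [NS]: N:empty,E:wait,S:empty,W:wait | queues: N=0 E=2 S=0 W=4
Step 3 [NS]: N:empty,E:wait,S:empty,W:wait | queues: N=0 E=2 S=0 W=4
Step 4 [EW]: N:wait,E:car3-GO,S:wait,W:car1-GO | queues: N=0 E=1 S=0 W=3
Step 5 [EW]: N:wait,E:car5-GO,S:wait,W:car2-GO | queues: N=0 E=0 S=0 W=2
Step 6 [EW]: N:wait,E:empty,S:wait,W:car6-GO | queues: N=0 E=0 S=0 W=1
Step 7 [EW]: N:wait,E:empty,S:wait,W:car7-GO | queues: N=0 E=0 S=0 W=0

N: empty
E: empty
S: empty
W: empty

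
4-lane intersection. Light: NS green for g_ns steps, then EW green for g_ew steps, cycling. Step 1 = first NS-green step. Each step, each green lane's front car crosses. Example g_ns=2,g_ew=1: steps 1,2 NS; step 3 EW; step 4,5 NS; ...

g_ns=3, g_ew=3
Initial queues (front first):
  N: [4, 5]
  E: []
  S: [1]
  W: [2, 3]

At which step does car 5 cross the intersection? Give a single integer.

Step 1 [NS]: N:car4-GO,E:wait,S:car1-GO,W:wait | queues: N=1 E=0 S=0 W=2
Step 2 [NS]: N:car5-GO,E:wait,S:empty,W:wait | queues: N=0 E=0 S=0 W=2
Step 3 [NS]: N:empty,E:wait,S:empty,W:wait | queues: N=0 E=0 S=0 W=2
Step 4 [EW]: N:wait,E:empty,S:wait,W:car2-GO | queues: N=0 E=0 S=0 W=1
Step 5 [EW]: N:wait,E:empty,S:wait,W:car3-GO | queues: N=0 E=0 S=0 W=0
Car 5 crosses at step 2

2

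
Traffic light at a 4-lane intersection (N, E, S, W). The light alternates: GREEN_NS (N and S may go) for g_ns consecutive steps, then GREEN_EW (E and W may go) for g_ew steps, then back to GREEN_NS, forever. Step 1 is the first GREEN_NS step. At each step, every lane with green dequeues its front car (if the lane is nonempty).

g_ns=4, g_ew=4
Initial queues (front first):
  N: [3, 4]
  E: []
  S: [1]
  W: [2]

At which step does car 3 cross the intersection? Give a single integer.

Step 1 [NS]: N:car3-GO,E:wait,S:car1-GO,W:wait | queues: N=1 E=0 S=0 W=1
Step 2 [NS]: N:car4-GO,E:wait,S:empty,W:wait | queues: N=0 E=0 S=0 W=1
Step 3 [NS]: N:empty,E:wait,S:empty,W:wait | queues: N=0 E=0 S=0 W=1
Step 4 [NS]: N:empty,E:wait,S:empty,W:wait | queues: N=0 E=0 S=0 W=1
Step 5 [EW]: N:wait,E:empty,S:wait,W:car2-GO | queues: N=0 E=0 S=0 W=0
Car 3 crosses at step 1

1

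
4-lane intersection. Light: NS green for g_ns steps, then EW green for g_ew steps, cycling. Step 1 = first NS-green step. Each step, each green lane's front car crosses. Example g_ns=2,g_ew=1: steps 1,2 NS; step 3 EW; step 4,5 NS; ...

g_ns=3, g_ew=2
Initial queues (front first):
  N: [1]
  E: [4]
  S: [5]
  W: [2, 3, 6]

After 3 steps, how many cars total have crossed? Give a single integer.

Step 1 [NS]: N:car1-GO,E:wait,S:car5-GO,W:wait | queues: N=0 E=1 S=0 W=3
Step 2 [NS]: N:empty,E:wait,S:empty,W:wait | queues: N=0 E=1 S=0 W=3
Step 3 [NS]: N:empty,E:wait,S:empty,W:wait | queues: N=0 E=1 S=0 W=3
Cars crossed by step 3: 2

Answer: 2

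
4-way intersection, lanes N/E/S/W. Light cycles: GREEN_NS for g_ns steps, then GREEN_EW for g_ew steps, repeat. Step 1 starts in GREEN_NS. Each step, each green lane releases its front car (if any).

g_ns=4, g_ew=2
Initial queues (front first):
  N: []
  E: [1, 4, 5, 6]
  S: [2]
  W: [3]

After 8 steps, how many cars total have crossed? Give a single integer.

Step 1 [NS]: N:empty,E:wait,S:car2-GO,W:wait | queues: N=0 E=4 S=0 W=1
Step 2 [NS]: N:empty,E:wait,S:empty,W:wait | queues: N=0 E=4 S=0 W=1
Step 3 [NS]: N:empty,E:wait,S:empty,W:wait | queues: N=0 E=4 S=0 W=1
Step 4 [NS]: N:empty,E:wait,S:empty,W:wait | queues: N=0 E=4 S=0 W=1
Step 5 [EW]: N:wait,E:car1-GO,S:wait,W:car3-GO | queues: N=0 E=3 S=0 W=0
Step 6 [EW]: N:wait,E:car4-GO,S:wait,W:empty | queues: N=0 E=2 S=0 W=0
Step 7 [NS]: N:empty,E:wait,S:empty,W:wait | queues: N=0 E=2 S=0 W=0
Step 8 [NS]: N:empty,E:wait,S:empty,W:wait | queues: N=0 E=2 S=0 W=0
Cars crossed by step 8: 4

Answer: 4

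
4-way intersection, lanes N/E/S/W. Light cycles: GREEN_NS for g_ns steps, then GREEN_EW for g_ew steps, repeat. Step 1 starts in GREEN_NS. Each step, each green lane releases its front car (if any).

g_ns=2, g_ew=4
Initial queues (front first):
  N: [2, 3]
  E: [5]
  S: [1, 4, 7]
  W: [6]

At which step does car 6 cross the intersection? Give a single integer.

Step 1 [NS]: N:car2-GO,E:wait,S:car1-GO,W:wait | queues: N=1 E=1 S=2 W=1
Step 2 [NS]: N:car3-GO,E:wait,S:car4-GO,W:wait | queues: N=0 E=1 S=1 W=1
Step 3 [EW]: N:wait,E:car5-GO,S:wait,W:car6-GO | queues: N=0 E=0 S=1 W=0
Step 4 [EW]: N:wait,E:empty,S:wait,W:empty | queues: N=0 E=0 S=1 W=0
Step 5 [EW]: N:wait,E:empty,S:wait,W:empty | queues: N=0 E=0 S=1 W=0
Step 6 [EW]: N:wait,E:empty,S:wait,W:empty | queues: N=0 E=0 S=1 W=0
Step 7 [NS]: N:empty,E:wait,S:car7-GO,W:wait | queues: N=0 E=0 S=0 W=0
Car 6 crosses at step 3

3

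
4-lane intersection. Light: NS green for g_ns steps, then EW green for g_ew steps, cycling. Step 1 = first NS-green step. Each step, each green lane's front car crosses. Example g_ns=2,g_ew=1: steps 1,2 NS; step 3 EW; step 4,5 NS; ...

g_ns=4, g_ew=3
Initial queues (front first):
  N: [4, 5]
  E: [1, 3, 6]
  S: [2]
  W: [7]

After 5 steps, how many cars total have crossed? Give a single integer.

Step 1 [NS]: N:car4-GO,E:wait,S:car2-GO,W:wait | queues: N=1 E=3 S=0 W=1
Step 2 [NS]: N:car5-GO,E:wait,S:empty,W:wait | queues: N=0 E=3 S=0 W=1
Step 3 [NS]: N:empty,E:wait,S:empty,W:wait | queues: N=0 E=3 S=0 W=1
Step 4 [NS]: N:empty,E:wait,S:empty,W:wait | queues: N=0 E=3 S=0 W=1
Step 5 [EW]: N:wait,E:car1-GO,S:wait,W:car7-GO | queues: N=0 E=2 S=0 W=0
Cars crossed by step 5: 5

Answer: 5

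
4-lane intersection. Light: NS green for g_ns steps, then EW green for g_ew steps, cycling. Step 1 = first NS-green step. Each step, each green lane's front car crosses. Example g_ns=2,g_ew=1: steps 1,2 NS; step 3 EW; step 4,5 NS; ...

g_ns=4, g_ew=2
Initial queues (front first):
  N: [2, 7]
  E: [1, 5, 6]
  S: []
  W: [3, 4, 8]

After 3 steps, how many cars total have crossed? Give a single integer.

Step 1 [NS]: N:car2-GO,E:wait,S:empty,W:wait | queues: N=1 E=3 S=0 W=3
Step 2 [NS]: N:car7-GO,E:wait,S:empty,W:wait | queues: N=0 E=3 S=0 W=3
Step 3 [NS]: N:empty,E:wait,S:empty,W:wait | queues: N=0 E=3 S=0 W=3
Cars crossed by step 3: 2

Answer: 2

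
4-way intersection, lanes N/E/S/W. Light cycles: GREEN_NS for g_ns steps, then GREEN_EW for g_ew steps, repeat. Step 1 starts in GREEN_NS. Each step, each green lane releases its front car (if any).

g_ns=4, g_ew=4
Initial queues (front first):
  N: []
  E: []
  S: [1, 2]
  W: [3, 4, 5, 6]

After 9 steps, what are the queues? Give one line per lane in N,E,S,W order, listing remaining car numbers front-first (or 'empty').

Step 1 [NS]: N:empty,E:wait,S:car1-GO,W:wait | queues: N=0 E=0 S=1 W=4
Step 2 [NS]: N:empty,E:wait,S:car2-GO,W:wait | queues: N=0 E=0 S=0 W=4
Step 3 [NS]: N:empty,E:wait,S:empty,W:wait | queues: N=0 E=0 S=0 W=4
Step 4 [NS]: N:empty,E:wait,S:empty,W:wait | queues: N=0 E=0 S=0 W=4
Step 5 [EW]: N:wait,E:empty,S:wait,W:car3-GO | queues: N=0 E=0 S=0 W=3
Step 6 [EW]: N:wait,E:empty,S:wait,W:car4-GO | queues: N=0 E=0 S=0 W=2
Step 7 [EW]: N:wait,E:empty,S:wait,W:car5-GO | queues: N=0 E=0 S=0 W=1
Step 8 [EW]: N:wait,E:empty,S:wait,W:car6-GO | queues: N=0 E=0 S=0 W=0

N: empty
E: empty
S: empty
W: empty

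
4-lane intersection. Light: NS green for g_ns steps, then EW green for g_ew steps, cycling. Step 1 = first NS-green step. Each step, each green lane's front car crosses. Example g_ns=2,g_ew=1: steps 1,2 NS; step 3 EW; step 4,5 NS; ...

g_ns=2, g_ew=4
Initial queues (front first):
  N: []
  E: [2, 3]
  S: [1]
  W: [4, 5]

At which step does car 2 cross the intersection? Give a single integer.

Step 1 [NS]: N:empty,E:wait,S:car1-GO,W:wait | queues: N=0 E=2 S=0 W=2
Step 2 [NS]: N:empty,E:wait,S:empty,W:wait | queues: N=0 E=2 S=0 W=2
Step 3 [EW]: N:wait,E:car2-GO,S:wait,W:car4-GO | queues: N=0 E=1 S=0 W=1
Step 4 [EW]: N:wait,E:car3-GO,S:wait,W:car5-GO | queues: N=0 E=0 S=0 W=0
Car 2 crosses at step 3

3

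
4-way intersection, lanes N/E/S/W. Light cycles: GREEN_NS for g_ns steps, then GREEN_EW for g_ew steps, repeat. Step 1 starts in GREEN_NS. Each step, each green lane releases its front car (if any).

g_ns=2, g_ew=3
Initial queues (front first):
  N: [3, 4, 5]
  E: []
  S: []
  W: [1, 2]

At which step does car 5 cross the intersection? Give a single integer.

Step 1 [NS]: N:car3-GO,E:wait,S:empty,W:wait | queues: N=2 E=0 S=0 W=2
Step 2 [NS]: N:car4-GO,E:wait,S:empty,W:wait | queues: N=1 E=0 S=0 W=2
Step 3 [EW]: N:wait,E:empty,S:wait,W:car1-GO | queues: N=1 E=0 S=0 W=1
Step 4 [EW]: N:wait,E:empty,S:wait,W:car2-GO | queues: N=1 E=0 S=0 W=0
Step 5 [EW]: N:wait,E:empty,S:wait,W:empty | queues: N=1 E=0 S=0 W=0
Step 6 [NS]: N:car5-GO,E:wait,S:empty,W:wait | queues: N=0 E=0 S=0 W=0
Car 5 crosses at step 6

6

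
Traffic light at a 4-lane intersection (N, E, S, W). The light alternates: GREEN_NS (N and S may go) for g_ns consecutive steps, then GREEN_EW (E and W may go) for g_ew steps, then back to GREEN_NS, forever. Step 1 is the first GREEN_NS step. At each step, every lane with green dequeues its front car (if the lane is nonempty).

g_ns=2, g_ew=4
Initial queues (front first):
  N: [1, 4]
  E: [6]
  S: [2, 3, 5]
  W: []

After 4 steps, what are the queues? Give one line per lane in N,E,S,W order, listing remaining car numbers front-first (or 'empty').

Step 1 [NS]: N:car1-GO,E:wait,S:car2-GO,W:wait | queues: N=1 E=1 S=2 W=0
Step 2 [NS]: N:car4-GO,E:wait,S:car3-GO,W:wait | queues: N=0 E=1 S=1 W=0
Step 3 [EW]: N:wait,E:car6-GO,S:wait,W:empty | queues: N=0 E=0 S=1 W=0
Step 4 [EW]: N:wait,E:empty,S:wait,W:empty | queues: N=0 E=0 S=1 W=0

N: empty
E: empty
S: 5
W: empty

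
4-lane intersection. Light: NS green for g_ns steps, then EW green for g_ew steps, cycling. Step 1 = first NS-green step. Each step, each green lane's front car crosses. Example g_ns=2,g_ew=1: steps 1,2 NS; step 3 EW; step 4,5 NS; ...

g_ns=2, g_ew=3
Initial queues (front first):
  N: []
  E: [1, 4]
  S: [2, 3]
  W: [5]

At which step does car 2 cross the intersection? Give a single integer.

Step 1 [NS]: N:empty,E:wait,S:car2-GO,W:wait | queues: N=0 E=2 S=1 W=1
Step 2 [NS]: N:empty,E:wait,S:car3-GO,W:wait | queues: N=0 E=2 S=0 W=1
Step 3 [EW]: N:wait,E:car1-GO,S:wait,W:car5-GO | queues: N=0 E=1 S=0 W=0
Step 4 [EW]: N:wait,E:car4-GO,S:wait,W:empty | queues: N=0 E=0 S=0 W=0
Car 2 crosses at step 1

1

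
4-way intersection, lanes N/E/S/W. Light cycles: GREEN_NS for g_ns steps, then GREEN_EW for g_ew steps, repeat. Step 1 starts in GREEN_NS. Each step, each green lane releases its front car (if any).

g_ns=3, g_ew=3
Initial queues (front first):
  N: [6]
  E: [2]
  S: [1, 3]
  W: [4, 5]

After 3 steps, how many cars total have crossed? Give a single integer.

Answer: 3

Derivation:
Step 1 [NS]: N:car6-GO,E:wait,S:car1-GO,W:wait | queues: N=0 E=1 S=1 W=2
Step 2 [NS]: N:empty,E:wait,S:car3-GO,W:wait | queues: N=0 E=1 S=0 W=2
Step 3 [NS]: N:empty,E:wait,S:empty,W:wait | queues: N=0 E=1 S=0 W=2
Cars crossed by step 3: 3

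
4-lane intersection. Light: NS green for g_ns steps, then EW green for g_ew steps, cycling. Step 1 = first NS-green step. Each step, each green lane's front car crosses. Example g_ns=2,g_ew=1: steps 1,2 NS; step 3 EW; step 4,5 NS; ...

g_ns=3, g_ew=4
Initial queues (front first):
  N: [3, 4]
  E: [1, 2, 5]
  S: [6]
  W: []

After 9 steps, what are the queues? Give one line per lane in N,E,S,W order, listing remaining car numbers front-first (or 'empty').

Step 1 [NS]: N:car3-GO,E:wait,S:car6-GO,W:wait | queues: N=1 E=3 S=0 W=0
Step 2 [NS]: N:car4-GO,E:wait,S:empty,W:wait | queues: N=0 E=3 S=0 W=0
Step 3 [NS]: N:empty,E:wait,S:empty,W:wait | queues: N=0 E=3 S=0 W=0
Step 4 [EW]: N:wait,E:car1-GO,S:wait,W:empty | queues: N=0 E=2 S=0 W=0
Step 5 [EW]: N:wait,E:car2-GO,S:wait,W:empty | queues: N=0 E=1 S=0 W=0
Step 6 [EW]: N:wait,E:car5-GO,S:wait,W:empty | queues: N=0 E=0 S=0 W=0

N: empty
E: empty
S: empty
W: empty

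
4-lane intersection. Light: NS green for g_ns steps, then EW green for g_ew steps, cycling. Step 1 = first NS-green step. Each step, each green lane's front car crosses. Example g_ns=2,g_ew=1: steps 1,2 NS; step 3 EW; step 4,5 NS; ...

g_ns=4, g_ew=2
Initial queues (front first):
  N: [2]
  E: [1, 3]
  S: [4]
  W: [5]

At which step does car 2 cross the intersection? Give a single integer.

Step 1 [NS]: N:car2-GO,E:wait,S:car4-GO,W:wait | queues: N=0 E=2 S=0 W=1
Step 2 [NS]: N:empty,E:wait,S:empty,W:wait | queues: N=0 E=2 S=0 W=1
Step 3 [NS]: N:empty,E:wait,S:empty,W:wait | queues: N=0 E=2 S=0 W=1
Step 4 [NS]: N:empty,E:wait,S:empty,W:wait | queues: N=0 E=2 S=0 W=1
Step 5 [EW]: N:wait,E:car1-GO,S:wait,W:car5-GO | queues: N=0 E=1 S=0 W=0
Step 6 [EW]: N:wait,E:car3-GO,S:wait,W:empty | queues: N=0 E=0 S=0 W=0
Car 2 crosses at step 1

1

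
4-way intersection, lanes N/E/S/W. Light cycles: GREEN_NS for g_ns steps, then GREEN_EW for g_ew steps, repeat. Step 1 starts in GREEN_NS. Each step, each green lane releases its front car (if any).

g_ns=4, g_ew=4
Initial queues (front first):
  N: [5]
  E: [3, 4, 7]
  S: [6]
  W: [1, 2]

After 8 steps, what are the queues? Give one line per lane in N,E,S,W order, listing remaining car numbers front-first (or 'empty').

Step 1 [NS]: N:car5-GO,E:wait,S:car6-GO,W:wait | queues: N=0 E=3 S=0 W=2
Step 2 [NS]: N:empty,E:wait,S:empty,W:wait | queues: N=0 E=3 S=0 W=2
Step 3 [NS]: N:empty,E:wait,S:empty,W:wait | queues: N=0 E=3 S=0 W=2
Step 4 [NS]: N:empty,E:wait,S:empty,W:wait | queues: N=0 E=3 S=0 W=2
Step 5 [EW]: N:wait,E:car3-GO,S:wait,W:car1-GO | queues: N=0 E=2 S=0 W=1
Step 6 [EW]: N:wait,E:car4-GO,S:wait,W:car2-GO | queues: N=0 E=1 S=0 W=0
Step 7 [EW]: N:wait,E:car7-GO,S:wait,W:empty | queues: N=0 E=0 S=0 W=0

N: empty
E: empty
S: empty
W: empty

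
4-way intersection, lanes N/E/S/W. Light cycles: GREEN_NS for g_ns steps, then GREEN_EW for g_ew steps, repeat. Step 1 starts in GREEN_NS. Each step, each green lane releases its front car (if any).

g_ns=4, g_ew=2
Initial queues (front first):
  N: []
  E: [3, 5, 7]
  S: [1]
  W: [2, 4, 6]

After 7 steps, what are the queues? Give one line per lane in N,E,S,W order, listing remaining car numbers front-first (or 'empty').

Step 1 [NS]: N:empty,E:wait,S:car1-GO,W:wait | queues: N=0 E=3 S=0 W=3
Step 2 [NS]: N:empty,E:wait,S:empty,W:wait | queues: N=0 E=3 S=0 W=3
Step 3 [NS]: N:empty,E:wait,S:empty,W:wait | queues: N=0 E=3 S=0 W=3
Step 4 [NS]: N:empty,E:wait,S:empty,W:wait | queues: N=0 E=3 S=0 W=3
Step 5 [EW]: N:wait,E:car3-GO,S:wait,W:car2-GO | queues: N=0 E=2 S=0 W=2
Step 6 [EW]: N:wait,E:car5-GO,S:wait,W:car4-GO | queues: N=0 E=1 S=0 W=1
Step 7 [NS]: N:empty,E:wait,S:empty,W:wait | queues: N=0 E=1 S=0 W=1

N: empty
E: 7
S: empty
W: 6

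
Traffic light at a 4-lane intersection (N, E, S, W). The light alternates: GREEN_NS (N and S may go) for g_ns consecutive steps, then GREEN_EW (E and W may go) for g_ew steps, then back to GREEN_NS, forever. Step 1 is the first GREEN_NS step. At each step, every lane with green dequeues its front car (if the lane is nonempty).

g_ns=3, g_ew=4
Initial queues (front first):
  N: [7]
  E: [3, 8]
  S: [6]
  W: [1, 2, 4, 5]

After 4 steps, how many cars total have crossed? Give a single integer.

Answer: 4

Derivation:
Step 1 [NS]: N:car7-GO,E:wait,S:car6-GO,W:wait | queues: N=0 E=2 S=0 W=4
Step 2 [NS]: N:empty,E:wait,S:empty,W:wait | queues: N=0 E=2 S=0 W=4
Step 3 [NS]: N:empty,E:wait,S:empty,W:wait | queues: N=0 E=2 S=0 W=4
Step 4 [EW]: N:wait,E:car3-GO,S:wait,W:car1-GO | queues: N=0 E=1 S=0 W=3
Cars crossed by step 4: 4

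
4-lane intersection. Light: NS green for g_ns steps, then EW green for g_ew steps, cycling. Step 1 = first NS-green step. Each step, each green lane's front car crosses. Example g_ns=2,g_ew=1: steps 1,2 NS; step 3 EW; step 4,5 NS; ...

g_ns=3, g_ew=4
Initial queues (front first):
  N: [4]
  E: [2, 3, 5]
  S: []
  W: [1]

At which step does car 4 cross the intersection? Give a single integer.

Step 1 [NS]: N:car4-GO,E:wait,S:empty,W:wait | queues: N=0 E=3 S=0 W=1
Step 2 [NS]: N:empty,E:wait,S:empty,W:wait | queues: N=0 E=3 S=0 W=1
Step 3 [NS]: N:empty,E:wait,S:empty,W:wait | queues: N=0 E=3 S=0 W=1
Step 4 [EW]: N:wait,E:car2-GO,S:wait,W:car1-GO | queues: N=0 E=2 S=0 W=0
Step 5 [EW]: N:wait,E:car3-GO,S:wait,W:empty | queues: N=0 E=1 S=0 W=0
Step 6 [EW]: N:wait,E:car5-GO,S:wait,W:empty | queues: N=0 E=0 S=0 W=0
Car 4 crosses at step 1

1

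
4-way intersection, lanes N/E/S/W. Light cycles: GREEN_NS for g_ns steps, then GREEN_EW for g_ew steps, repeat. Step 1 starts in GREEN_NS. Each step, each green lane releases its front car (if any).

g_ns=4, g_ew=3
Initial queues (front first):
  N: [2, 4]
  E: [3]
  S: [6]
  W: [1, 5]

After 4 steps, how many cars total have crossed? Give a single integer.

Step 1 [NS]: N:car2-GO,E:wait,S:car6-GO,W:wait | queues: N=1 E=1 S=0 W=2
Step 2 [NS]: N:car4-GO,E:wait,S:empty,W:wait | queues: N=0 E=1 S=0 W=2
Step 3 [NS]: N:empty,E:wait,S:empty,W:wait | queues: N=0 E=1 S=0 W=2
Step 4 [NS]: N:empty,E:wait,S:empty,W:wait | queues: N=0 E=1 S=0 W=2
Cars crossed by step 4: 3

Answer: 3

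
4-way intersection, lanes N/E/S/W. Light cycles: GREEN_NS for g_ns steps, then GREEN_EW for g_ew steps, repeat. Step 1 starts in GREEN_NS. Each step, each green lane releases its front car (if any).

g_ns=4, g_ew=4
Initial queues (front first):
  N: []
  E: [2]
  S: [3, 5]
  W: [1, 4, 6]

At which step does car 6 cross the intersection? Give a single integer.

Step 1 [NS]: N:empty,E:wait,S:car3-GO,W:wait | queues: N=0 E=1 S=1 W=3
Step 2 [NS]: N:empty,E:wait,S:car5-GO,W:wait | queues: N=0 E=1 S=0 W=3
Step 3 [NS]: N:empty,E:wait,S:empty,W:wait | queues: N=0 E=1 S=0 W=3
Step 4 [NS]: N:empty,E:wait,S:empty,W:wait | queues: N=0 E=1 S=0 W=3
Step 5 [EW]: N:wait,E:car2-GO,S:wait,W:car1-GO | queues: N=0 E=0 S=0 W=2
Step 6 [EW]: N:wait,E:empty,S:wait,W:car4-GO | queues: N=0 E=0 S=0 W=1
Step 7 [EW]: N:wait,E:empty,S:wait,W:car6-GO | queues: N=0 E=0 S=0 W=0
Car 6 crosses at step 7

7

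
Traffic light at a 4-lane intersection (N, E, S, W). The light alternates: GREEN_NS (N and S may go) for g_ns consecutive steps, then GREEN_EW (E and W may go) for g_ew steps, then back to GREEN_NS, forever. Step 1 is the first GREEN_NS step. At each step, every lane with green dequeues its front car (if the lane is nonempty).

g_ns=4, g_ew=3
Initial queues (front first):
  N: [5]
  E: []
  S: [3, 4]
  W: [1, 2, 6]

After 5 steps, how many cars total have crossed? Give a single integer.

Step 1 [NS]: N:car5-GO,E:wait,S:car3-GO,W:wait | queues: N=0 E=0 S=1 W=3
Step 2 [NS]: N:empty,E:wait,S:car4-GO,W:wait | queues: N=0 E=0 S=0 W=3
Step 3 [NS]: N:empty,E:wait,S:empty,W:wait | queues: N=0 E=0 S=0 W=3
Step 4 [NS]: N:empty,E:wait,S:empty,W:wait | queues: N=0 E=0 S=0 W=3
Step 5 [EW]: N:wait,E:empty,S:wait,W:car1-GO | queues: N=0 E=0 S=0 W=2
Cars crossed by step 5: 4

Answer: 4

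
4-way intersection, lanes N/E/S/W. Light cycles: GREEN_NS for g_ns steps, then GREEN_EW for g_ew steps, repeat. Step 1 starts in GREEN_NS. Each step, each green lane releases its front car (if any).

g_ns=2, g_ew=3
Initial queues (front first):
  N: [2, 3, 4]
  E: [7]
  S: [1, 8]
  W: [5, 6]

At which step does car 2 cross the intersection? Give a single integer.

Step 1 [NS]: N:car2-GO,E:wait,S:car1-GO,W:wait | queues: N=2 E=1 S=1 W=2
Step 2 [NS]: N:car3-GO,E:wait,S:car8-GO,W:wait | queues: N=1 E=1 S=0 W=2
Step 3 [EW]: N:wait,E:car7-GO,S:wait,W:car5-GO | queues: N=1 E=0 S=0 W=1
Step 4 [EW]: N:wait,E:empty,S:wait,W:car6-GO | queues: N=1 E=0 S=0 W=0
Step 5 [EW]: N:wait,E:empty,S:wait,W:empty | queues: N=1 E=0 S=0 W=0
Step 6 [NS]: N:car4-GO,E:wait,S:empty,W:wait | queues: N=0 E=0 S=0 W=0
Car 2 crosses at step 1

1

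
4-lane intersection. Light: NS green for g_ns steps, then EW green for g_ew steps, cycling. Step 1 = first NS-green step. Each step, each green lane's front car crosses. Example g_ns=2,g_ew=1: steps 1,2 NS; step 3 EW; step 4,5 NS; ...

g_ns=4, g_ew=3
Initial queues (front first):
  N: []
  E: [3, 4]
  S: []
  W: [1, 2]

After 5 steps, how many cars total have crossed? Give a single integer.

Step 1 [NS]: N:empty,E:wait,S:empty,W:wait | queues: N=0 E=2 S=0 W=2
Step 2 [NS]: N:empty,E:wait,S:empty,W:wait | queues: N=0 E=2 S=0 W=2
Step 3 [NS]: N:empty,E:wait,S:empty,W:wait | queues: N=0 E=2 S=0 W=2
Step 4 [NS]: N:empty,E:wait,S:empty,W:wait | queues: N=0 E=2 S=0 W=2
Step 5 [EW]: N:wait,E:car3-GO,S:wait,W:car1-GO | queues: N=0 E=1 S=0 W=1
Cars crossed by step 5: 2

Answer: 2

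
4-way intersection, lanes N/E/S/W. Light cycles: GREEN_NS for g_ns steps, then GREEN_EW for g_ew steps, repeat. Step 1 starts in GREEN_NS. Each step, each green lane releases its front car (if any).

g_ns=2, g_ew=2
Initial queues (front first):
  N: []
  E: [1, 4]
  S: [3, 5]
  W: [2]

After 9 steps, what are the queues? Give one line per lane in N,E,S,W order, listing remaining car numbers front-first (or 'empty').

Step 1 [NS]: N:empty,E:wait,S:car3-GO,W:wait | queues: N=0 E=2 S=1 W=1
Step 2 [NS]: N:empty,E:wait,S:car5-GO,W:wait | queues: N=0 E=2 S=0 W=1
Step 3 [EW]: N:wait,E:car1-GO,S:wait,W:car2-GO | queues: N=0 E=1 S=0 W=0
Step 4 [EW]: N:wait,E:car4-GO,S:wait,W:empty | queues: N=0 E=0 S=0 W=0

N: empty
E: empty
S: empty
W: empty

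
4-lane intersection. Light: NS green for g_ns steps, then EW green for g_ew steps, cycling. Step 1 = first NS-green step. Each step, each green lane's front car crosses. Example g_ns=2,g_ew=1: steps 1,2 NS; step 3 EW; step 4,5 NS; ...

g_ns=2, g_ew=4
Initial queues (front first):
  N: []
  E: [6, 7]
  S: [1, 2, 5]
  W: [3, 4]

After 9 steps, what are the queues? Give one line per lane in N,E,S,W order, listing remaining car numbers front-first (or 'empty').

Step 1 [NS]: N:empty,E:wait,S:car1-GO,W:wait | queues: N=0 E=2 S=2 W=2
Step 2 [NS]: N:empty,E:wait,S:car2-GO,W:wait | queues: N=0 E=2 S=1 W=2
Step 3 [EW]: N:wait,E:car6-GO,S:wait,W:car3-GO | queues: N=0 E=1 S=1 W=1
Step 4 [EW]: N:wait,E:car7-GO,S:wait,W:car4-GO | queues: N=0 E=0 S=1 W=0
Step 5 [EW]: N:wait,E:empty,S:wait,W:empty | queues: N=0 E=0 S=1 W=0
Step 6 [EW]: N:wait,E:empty,S:wait,W:empty | queues: N=0 E=0 S=1 W=0
Step 7 [NS]: N:empty,E:wait,S:car5-GO,W:wait | queues: N=0 E=0 S=0 W=0

N: empty
E: empty
S: empty
W: empty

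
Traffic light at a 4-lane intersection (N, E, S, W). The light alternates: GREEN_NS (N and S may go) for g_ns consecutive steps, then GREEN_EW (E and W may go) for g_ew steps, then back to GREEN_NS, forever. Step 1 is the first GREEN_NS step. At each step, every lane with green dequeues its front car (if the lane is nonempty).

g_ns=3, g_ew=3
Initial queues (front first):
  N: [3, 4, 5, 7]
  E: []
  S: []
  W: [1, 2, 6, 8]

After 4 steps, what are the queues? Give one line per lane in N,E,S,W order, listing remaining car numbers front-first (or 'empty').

Step 1 [NS]: N:car3-GO,E:wait,S:empty,W:wait | queues: N=3 E=0 S=0 W=4
Step 2 [NS]: N:car4-GO,E:wait,S:empty,W:wait | queues: N=2 E=0 S=0 W=4
Step 3 [NS]: N:car5-GO,E:wait,S:empty,W:wait | queues: N=1 E=0 S=0 W=4
Step 4 [EW]: N:wait,E:empty,S:wait,W:car1-GO | queues: N=1 E=0 S=0 W=3

N: 7
E: empty
S: empty
W: 2 6 8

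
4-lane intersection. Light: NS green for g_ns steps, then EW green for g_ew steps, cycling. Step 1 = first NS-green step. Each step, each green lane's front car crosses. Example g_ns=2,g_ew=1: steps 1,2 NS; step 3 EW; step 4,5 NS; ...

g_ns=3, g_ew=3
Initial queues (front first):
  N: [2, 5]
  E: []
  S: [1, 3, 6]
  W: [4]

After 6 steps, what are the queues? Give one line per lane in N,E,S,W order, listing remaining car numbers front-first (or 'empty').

Step 1 [NS]: N:car2-GO,E:wait,S:car1-GO,W:wait | queues: N=1 E=0 S=2 W=1
Step 2 [NS]: N:car5-GO,E:wait,S:car3-GO,W:wait | queues: N=0 E=0 S=1 W=1
Step 3 [NS]: N:empty,E:wait,S:car6-GO,W:wait | queues: N=0 E=0 S=0 W=1
Step 4 [EW]: N:wait,E:empty,S:wait,W:car4-GO | queues: N=0 E=0 S=0 W=0

N: empty
E: empty
S: empty
W: empty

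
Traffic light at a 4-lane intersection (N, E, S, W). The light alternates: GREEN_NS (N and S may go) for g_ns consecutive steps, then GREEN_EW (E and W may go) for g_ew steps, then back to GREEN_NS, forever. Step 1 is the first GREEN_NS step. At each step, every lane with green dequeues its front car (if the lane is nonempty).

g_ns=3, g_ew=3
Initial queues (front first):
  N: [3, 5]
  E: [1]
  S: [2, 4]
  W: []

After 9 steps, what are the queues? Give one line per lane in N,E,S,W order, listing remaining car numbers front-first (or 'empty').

Step 1 [NS]: N:car3-GO,E:wait,S:car2-GO,W:wait | queues: N=1 E=1 S=1 W=0
Step 2 [NS]: N:car5-GO,E:wait,S:car4-GO,W:wait | queues: N=0 E=1 S=0 W=0
Step 3 [NS]: N:empty,E:wait,S:empty,W:wait | queues: N=0 E=1 S=0 W=0
Step 4 [EW]: N:wait,E:car1-GO,S:wait,W:empty | queues: N=0 E=0 S=0 W=0

N: empty
E: empty
S: empty
W: empty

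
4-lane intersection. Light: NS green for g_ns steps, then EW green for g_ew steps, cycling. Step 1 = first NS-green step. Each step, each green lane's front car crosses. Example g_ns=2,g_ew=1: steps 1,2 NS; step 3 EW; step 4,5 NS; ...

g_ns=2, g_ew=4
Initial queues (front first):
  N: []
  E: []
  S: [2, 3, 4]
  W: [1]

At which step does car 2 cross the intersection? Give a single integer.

Step 1 [NS]: N:empty,E:wait,S:car2-GO,W:wait | queues: N=0 E=0 S=2 W=1
Step 2 [NS]: N:empty,E:wait,S:car3-GO,W:wait | queues: N=0 E=0 S=1 W=1
Step 3 [EW]: N:wait,E:empty,S:wait,W:car1-GO | queues: N=0 E=0 S=1 W=0
Step 4 [EW]: N:wait,E:empty,S:wait,W:empty | queues: N=0 E=0 S=1 W=0
Step 5 [EW]: N:wait,E:empty,S:wait,W:empty | queues: N=0 E=0 S=1 W=0
Step 6 [EW]: N:wait,E:empty,S:wait,W:empty | queues: N=0 E=0 S=1 W=0
Step 7 [NS]: N:empty,E:wait,S:car4-GO,W:wait | queues: N=0 E=0 S=0 W=0
Car 2 crosses at step 1

1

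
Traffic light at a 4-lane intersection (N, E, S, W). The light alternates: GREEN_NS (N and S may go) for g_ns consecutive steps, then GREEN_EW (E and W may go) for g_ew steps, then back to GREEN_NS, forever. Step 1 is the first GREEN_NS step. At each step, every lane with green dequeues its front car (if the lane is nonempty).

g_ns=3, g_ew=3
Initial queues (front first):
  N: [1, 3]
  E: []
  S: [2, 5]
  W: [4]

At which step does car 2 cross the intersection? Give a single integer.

Step 1 [NS]: N:car1-GO,E:wait,S:car2-GO,W:wait | queues: N=1 E=0 S=1 W=1
Step 2 [NS]: N:car3-GO,E:wait,S:car5-GO,W:wait | queues: N=0 E=0 S=0 W=1
Step 3 [NS]: N:empty,E:wait,S:empty,W:wait | queues: N=0 E=0 S=0 W=1
Step 4 [EW]: N:wait,E:empty,S:wait,W:car4-GO | queues: N=0 E=0 S=0 W=0
Car 2 crosses at step 1

1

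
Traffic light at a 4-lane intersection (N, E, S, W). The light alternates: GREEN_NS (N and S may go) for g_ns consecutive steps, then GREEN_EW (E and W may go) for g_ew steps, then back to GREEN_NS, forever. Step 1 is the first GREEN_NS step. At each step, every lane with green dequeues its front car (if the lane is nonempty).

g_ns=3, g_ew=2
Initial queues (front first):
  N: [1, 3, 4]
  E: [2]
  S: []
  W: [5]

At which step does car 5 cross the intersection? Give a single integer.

Step 1 [NS]: N:car1-GO,E:wait,S:empty,W:wait | queues: N=2 E=1 S=0 W=1
Step 2 [NS]: N:car3-GO,E:wait,S:empty,W:wait | queues: N=1 E=1 S=0 W=1
Step 3 [NS]: N:car4-GO,E:wait,S:empty,W:wait | queues: N=0 E=1 S=0 W=1
Step 4 [EW]: N:wait,E:car2-GO,S:wait,W:car5-GO | queues: N=0 E=0 S=0 W=0
Car 5 crosses at step 4

4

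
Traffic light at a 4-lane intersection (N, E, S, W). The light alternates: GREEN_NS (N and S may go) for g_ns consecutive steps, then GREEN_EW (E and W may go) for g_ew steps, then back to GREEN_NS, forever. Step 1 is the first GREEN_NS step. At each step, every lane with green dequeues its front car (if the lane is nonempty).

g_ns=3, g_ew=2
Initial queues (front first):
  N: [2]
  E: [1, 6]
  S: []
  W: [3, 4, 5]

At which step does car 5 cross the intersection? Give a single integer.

Step 1 [NS]: N:car2-GO,E:wait,S:empty,W:wait | queues: N=0 E=2 S=0 W=3
Step 2 [NS]: N:empty,E:wait,S:empty,W:wait | queues: N=0 E=2 S=0 W=3
Step 3 [NS]: N:empty,E:wait,S:empty,W:wait | queues: N=0 E=2 S=0 W=3
Step 4 [EW]: N:wait,E:car1-GO,S:wait,W:car3-GO | queues: N=0 E=1 S=0 W=2
Step 5 [EW]: N:wait,E:car6-GO,S:wait,W:car4-GO | queues: N=0 E=0 S=0 W=1
Step 6 [NS]: N:empty,E:wait,S:empty,W:wait | queues: N=0 E=0 S=0 W=1
Step 7 [NS]: N:empty,E:wait,S:empty,W:wait | queues: N=0 E=0 S=0 W=1
Step 8 [NS]: N:empty,E:wait,S:empty,W:wait | queues: N=0 E=0 S=0 W=1
Step 9 [EW]: N:wait,E:empty,S:wait,W:car5-GO | queues: N=0 E=0 S=0 W=0
Car 5 crosses at step 9

9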